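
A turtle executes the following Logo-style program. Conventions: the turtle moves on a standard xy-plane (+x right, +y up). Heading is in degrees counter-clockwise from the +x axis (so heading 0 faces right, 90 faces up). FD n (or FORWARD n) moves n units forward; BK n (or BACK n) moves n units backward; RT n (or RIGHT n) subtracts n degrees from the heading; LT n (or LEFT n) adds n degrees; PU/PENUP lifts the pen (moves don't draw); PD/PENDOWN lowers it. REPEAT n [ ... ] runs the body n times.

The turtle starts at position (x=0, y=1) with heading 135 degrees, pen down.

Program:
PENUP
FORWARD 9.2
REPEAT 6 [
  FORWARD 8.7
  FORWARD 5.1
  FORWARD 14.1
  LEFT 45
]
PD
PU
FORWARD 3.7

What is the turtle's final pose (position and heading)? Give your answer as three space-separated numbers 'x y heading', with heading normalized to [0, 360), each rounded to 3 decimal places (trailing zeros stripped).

Executing turtle program step by step:
Start: pos=(0,1), heading=135, pen down
PU: pen up
FD 9.2: (0,1) -> (-6.505,7.505) [heading=135, move]
REPEAT 6 [
  -- iteration 1/6 --
  FD 8.7: (-6.505,7.505) -> (-12.657,13.657) [heading=135, move]
  FD 5.1: (-12.657,13.657) -> (-16.263,17.263) [heading=135, move]
  FD 14.1: (-16.263,17.263) -> (-26.234,27.234) [heading=135, move]
  LT 45: heading 135 -> 180
  -- iteration 2/6 --
  FD 8.7: (-26.234,27.234) -> (-34.934,27.234) [heading=180, move]
  FD 5.1: (-34.934,27.234) -> (-40.034,27.234) [heading=180, move]
  FD 14.1: (-40.034,27.234) -> (-54.134,27.234) [heading=180, move]
  LT 45: heading 180 -> 225
  -- iteration 3/6 --
  FD 8.7: (-54.134,27.234) -> (-60.285,21.082) [heading=225, move]
  FD 5.1: (-60.285,21.082) -> (-63.892,17.476) [heading=225, move]
  FD 14.1: (-63.892,17.476) -> (-73.862,7.505) [heading=225, move]
  LT 45: heading 225 -> 270
  -- iteration 4/6 --
  FD 8.7: (-73.862,7.505) -> (-73.862,-1.195) [heading=270, move]
  FD 5.1: (-73.862,-1.195) -> (-73.862,-6.295) [heading=270, move]
  FD 14.1: (-73.862,-6.295) -> (-73.862,-20.395) [heading=270, move]
  LT 45: heading 270 -> 315
  -- iteration 5/6 --
  FD 8.7: (-73.862,-20.395) -> (-67.71,-26.546) [heading=315, move]
  FD 5.1: (-67.71,-26.546) -> (-64.104,-30.153) [heading=315, move]
  FD 14.1: (-64.104,-30.153) -> (-54.134,-40.123) [heading=315, move]
  LT 45: heading 315 -> 0
  -- iteration 6/6 --
  FD 8.7: (-54.134,-40.123) -> (-45.434,-40.123) [heading=0, move]
  FD 5.1: (-45.434,-40.123) -> (-40.334,-40.123) [heading=0, move]
  FD 14.1: (-40.334,-40.123) -> (-26.234,-40.123) [heading=0, move]
  LT 45: heading 0 -> 45
]
PD: pen down
PU: pen up
FD 3.7: (-26.234,-40.123) -> (-23.617,-37.507) [heading=45, move]
Final: pos=(-23.617,-37.507), heading=45, 0 segment(s) drawn

Answer: -23.617 -37.507 45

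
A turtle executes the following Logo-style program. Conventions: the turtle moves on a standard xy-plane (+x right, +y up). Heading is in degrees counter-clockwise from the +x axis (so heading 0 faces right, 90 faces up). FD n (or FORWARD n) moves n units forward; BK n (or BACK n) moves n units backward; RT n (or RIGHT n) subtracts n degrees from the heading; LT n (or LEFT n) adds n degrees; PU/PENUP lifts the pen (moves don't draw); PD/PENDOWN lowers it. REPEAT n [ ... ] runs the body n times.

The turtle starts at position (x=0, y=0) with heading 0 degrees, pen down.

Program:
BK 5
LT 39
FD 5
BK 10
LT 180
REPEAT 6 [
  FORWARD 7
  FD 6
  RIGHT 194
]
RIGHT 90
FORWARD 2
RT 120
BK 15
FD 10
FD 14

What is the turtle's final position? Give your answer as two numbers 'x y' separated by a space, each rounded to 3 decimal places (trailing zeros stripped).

Answer: -4.531 -19.168

Derivation:
Executing turtle program step by step:
Start: pos=(0,0), heading=0, pen down
BK 5: (0,0) -> (-5,0) [heading=0, draw]
LT 39: heading 0 -> 39
FD 5: (-5,0) -> (-1.114,3.147) [heading=39, draw]
BK 10: (-1.114,3.147) -> (-8.886,-3.147) [heading=39, draw]
LT 180: heading 39 -> 219
REPEAT 6 [
  -- iteration 1/6 --
  FD 7: (-8.886,-3.147) -> (-14.326,-7.552) [heading=219, draw]
  FD 6: (-14.326,-7.552) -> (-18.989,-11.328) [heading=219, draw]
  RT 194: heading 219 -> 25
  -- iteration 2/6 --
  FD 7: (-18.989,-11.328) -> (-12.644,-8.369) [heading=25, draw]
  FD 6: (-12.644,-8.369) -> (-7.207,-5.834) [heading=25, draw]
  RT 194: heading 25 -> 191
  -- iteration 3/6 --
  FD 7: (-7.207,-5.834) -> (-14.078,-7.169) [heading=191, draw]
  FD 6: (-14.078,-7.169) -> (-19.968,-8.314) [heading=191, draw]
  RT 194: heading 191 -> 357
  -- iteration 4/6 --
  FD 7: (-19.968,-8.314) -> (-12.977,-8.681) [heading=357, draw]
  FD 6: (-12.977,-8.681) -> (-6.986,-8.995) [heading=357, draw]
  RT 194: heading 357 -> 163
  -- iteration 5/6 --
  FD 7: (-6.986,-8.995) -> (-13.68,-6.948) [heading=163, draw]
  FD 6: (-13.68,-6.948) -> (-19.418,-5.194) [heading=163, draw]
  RT 194: heading 163 -> 329
  -- iteration 6/6 --
  FD 7: (-19.418,-5.194) -> (-13.417,-8.799) [heading=329, draw]
  FD 6: (-13.417,-8.799) -> (-8.274,-11.889) [heading=329, draw]
  RT 194: heading 329 -> 135
]
RT 90: heading 135 -> 45
FD 2: (-8.274,-11.889) -> (-6.86,-10.475) [heading=45, draw]
RT 120: heading 45 -> 285
BK 15: (-6.86,-10.475) -> (-10.742,4.014) [heading=285, draw]
FD 10: (-10.742,4.014) -> (-8.154,-5.645) [heading=285, draw]
FD 14: (-8.154,-5.645) -> (-4.531,-19.168) [heading=285, draw]
Final: pos=(-4.531,-19.168), heading=285, 19 segment(s) drawn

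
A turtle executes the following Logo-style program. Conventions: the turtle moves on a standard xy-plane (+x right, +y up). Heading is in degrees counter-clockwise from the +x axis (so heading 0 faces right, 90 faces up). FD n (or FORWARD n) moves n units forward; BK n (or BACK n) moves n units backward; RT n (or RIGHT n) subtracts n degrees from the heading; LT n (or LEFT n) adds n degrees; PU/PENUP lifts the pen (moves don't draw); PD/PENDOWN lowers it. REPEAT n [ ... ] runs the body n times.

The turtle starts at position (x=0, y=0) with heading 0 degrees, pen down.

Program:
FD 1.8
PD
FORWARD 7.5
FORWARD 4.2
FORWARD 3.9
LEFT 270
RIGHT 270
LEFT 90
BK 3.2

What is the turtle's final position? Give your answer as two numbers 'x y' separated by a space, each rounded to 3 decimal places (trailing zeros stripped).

Answer: 17.4 -3.2

Derivation:
Executing turtle program step by step:
Start: pos=(0,0), heading=0, pen down
FD 1.8: (0,0) -> (1.8,0) [heading=0, draw]
PD: pen down
FD 7.5: (1.8,0) -> (9.3,0) [heading=0, draw]
FD 4.2: (9.3,0) -> (13.5,0) [heading=0, draw]
FD 3.9: (13.5,0) -> (17.4,0) [heading=0, draw]
LT 270: heading 0 -> 270
RT 270: heading 270 -> 0
LT 90: heading 0 -> 90
BK 3.2: (17.4,0) -> (17.4,-3.2) [heading=90, draw]
Final: pos=(17.4,-3.2), heading=90, 5 segment(s) drawn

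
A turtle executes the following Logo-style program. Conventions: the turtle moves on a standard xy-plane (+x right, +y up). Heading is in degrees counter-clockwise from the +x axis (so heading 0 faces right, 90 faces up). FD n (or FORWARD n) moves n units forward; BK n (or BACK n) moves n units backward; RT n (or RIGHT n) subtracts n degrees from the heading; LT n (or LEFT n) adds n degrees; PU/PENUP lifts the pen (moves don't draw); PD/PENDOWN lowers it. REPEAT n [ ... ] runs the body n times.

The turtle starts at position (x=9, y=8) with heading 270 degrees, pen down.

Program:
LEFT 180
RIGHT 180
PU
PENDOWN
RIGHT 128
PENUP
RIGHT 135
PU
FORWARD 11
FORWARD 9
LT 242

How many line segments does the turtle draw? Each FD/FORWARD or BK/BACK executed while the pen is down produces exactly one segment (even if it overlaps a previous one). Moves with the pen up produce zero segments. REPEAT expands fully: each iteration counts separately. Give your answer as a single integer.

Executing turtle program step by step:
Start: pos=(9,8), heading=270, pen down
LT 180: heading 270 -> 90
RT 180: heading 90 -> 270
PU: pen up
PD: pen down
RT 128: heading 270 -> 142
PU: pen up
RT 135: heading 142 -> 7
PU: pen up
FD 11: (9,8) -> (19.918,9.341) [heading=7, move]
FD 9: (19.918,9.341) -> (28.851,10.437) [heading=7, move]
LT 242: heading 7 -> 249
Final: pos=(28.851,10.437), heading=249, 0 segment(s) drawn
Segments drawn: 0

Answer: 0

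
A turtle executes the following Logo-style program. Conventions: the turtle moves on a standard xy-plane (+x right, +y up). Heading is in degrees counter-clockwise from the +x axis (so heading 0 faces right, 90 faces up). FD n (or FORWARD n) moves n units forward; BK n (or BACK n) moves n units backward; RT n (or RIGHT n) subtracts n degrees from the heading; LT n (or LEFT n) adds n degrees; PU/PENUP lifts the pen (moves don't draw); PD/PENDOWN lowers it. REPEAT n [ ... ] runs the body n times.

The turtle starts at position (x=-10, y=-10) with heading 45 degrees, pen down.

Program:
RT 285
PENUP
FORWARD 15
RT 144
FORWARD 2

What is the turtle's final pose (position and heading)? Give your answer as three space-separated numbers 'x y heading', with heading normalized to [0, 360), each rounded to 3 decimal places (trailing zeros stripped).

Executing turtle program step by step:
Start: pos=(-10,-10), heading=45, pen down
RT 285: heading 45 -> 120
PU: pen up
FD 15: (-10,-10) -> (-17.5,2.99) [heading=120, move]
RT 144: heading 120 -> 336
FD 2: (-17.5,2.99) -> (-15.673,2.177) [heading=336, move]
Final: pos=(-15.673,2.177), heading=336, 0 segment(s) drawn

Answer: -15.673 2.177 336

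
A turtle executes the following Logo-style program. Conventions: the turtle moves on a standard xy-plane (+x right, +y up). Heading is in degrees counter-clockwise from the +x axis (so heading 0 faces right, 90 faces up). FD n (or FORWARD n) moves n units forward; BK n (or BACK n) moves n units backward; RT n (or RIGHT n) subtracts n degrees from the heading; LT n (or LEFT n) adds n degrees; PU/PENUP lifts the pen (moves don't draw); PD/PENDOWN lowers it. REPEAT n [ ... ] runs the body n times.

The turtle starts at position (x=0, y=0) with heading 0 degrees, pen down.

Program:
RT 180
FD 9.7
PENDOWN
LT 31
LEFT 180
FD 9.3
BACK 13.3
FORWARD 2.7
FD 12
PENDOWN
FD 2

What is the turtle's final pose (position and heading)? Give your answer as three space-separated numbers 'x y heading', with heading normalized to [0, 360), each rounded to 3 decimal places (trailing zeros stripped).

Executing turtle program step by step:
Start: pos=(0,0), heading=0, pen down
RT 180: heading 0 -> 180
FD 9.7: (0,0) -> (-9.7,0) [heading=180, draw]
PD: pen down
LT 31: heading 180 -> 211
LT 180: heading 211 -> 31
FD 9.3: (-9.7,0) -> (-1.728,4.79) [heading=31, draw]
BK 13.3: (-1.728,4.79) -> (-13.129,-2.06) [heading=31, draw]
FD 2.7: (-13.129,-2.06) -> (-10.814,-0.67) [heading=31, draw]
FD 12: (-10.814,-0.67) -> (-0.528,5.511) [heading=31, draw]
PD: pen down
FD 2: (-0.528,5.511) -> (1.186,6.541) [heading=31, draw]
Final: pos=(1.186,6.541), heading=31, 6 segment(s) drawn

Answer: 1.186 6.541 31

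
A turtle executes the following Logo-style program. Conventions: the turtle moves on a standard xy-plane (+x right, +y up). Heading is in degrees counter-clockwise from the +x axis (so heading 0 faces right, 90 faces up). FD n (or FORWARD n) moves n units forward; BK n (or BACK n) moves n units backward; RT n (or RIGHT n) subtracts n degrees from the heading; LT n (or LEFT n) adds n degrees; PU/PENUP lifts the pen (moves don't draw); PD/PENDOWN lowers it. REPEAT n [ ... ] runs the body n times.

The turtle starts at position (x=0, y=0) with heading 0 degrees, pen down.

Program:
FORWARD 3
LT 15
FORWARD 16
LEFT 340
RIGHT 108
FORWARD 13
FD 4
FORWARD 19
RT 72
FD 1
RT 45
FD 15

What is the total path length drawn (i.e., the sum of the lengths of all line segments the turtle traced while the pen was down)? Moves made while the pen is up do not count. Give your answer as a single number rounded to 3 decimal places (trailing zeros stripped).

Answer: 71

Derivation:
Executing turtle program step by step:
Start: pos=(0,0), heading=0, pen down
FD 3: (0,0) -> (3,0) [heading=0, draw]
LT 15: heading 0 -> 15
FD 16: (3,0) -> (18.455,4.141) [heading=15, draw]
LT 340: heading 15 -> 355
RT 108: heading 355 -> 247
FD 13: (18.455,4.141) -> (13.375,-7.825) [heading=247, draw]
FD 4: (13.375,-7.825) -> (11.812,-11.507) [heading=247, draw]
FD 19: (11.812,-11.507) -> (4.388,-28.997) [heading=247, draw]
RT 72: heading 247 -> 175
FD 1: (4.388,-28.997) -> (3.392,-28.91) [heading=175, draw]
RT 45: heading 175 -> 130
FD 15: (3.392,-28.91) -> (-6.25,-17.419) [heading=130, draw]
Final: pos=(-6.25,-17.419), heading=130, 7 segment(s) drawn

Segment lengths:
  seg 1: (0,0) -> (3,0), length = 3
  seg 2: (3,0) -> (18.455,4.141), length = 16
  seg 3: (18.455,4.141) -> (13.375,-7.825), length = 13
  seg 4: (13.375,-7.825) -> (11.812,-11.507), length = 4
  seg 5: (11.812,-11.507) -> (4.388,-28.997), length = 19
  seg 6: (4.388,-28.997) -> (3.392,-28.91), length = 1
  seg 7: (3.392,-28.91) -> (-6.25,-17.419), length = 15
Total = 71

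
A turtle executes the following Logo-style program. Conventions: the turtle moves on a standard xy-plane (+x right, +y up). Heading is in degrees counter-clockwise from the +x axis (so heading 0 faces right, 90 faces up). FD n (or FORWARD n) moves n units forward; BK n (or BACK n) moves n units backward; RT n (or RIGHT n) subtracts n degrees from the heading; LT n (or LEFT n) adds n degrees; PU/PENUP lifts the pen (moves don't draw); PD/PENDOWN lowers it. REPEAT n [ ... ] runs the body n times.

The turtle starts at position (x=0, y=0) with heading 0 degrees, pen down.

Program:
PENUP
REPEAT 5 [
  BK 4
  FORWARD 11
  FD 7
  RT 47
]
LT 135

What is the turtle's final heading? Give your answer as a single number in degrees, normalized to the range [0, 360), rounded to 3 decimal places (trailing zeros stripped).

Answer: 260

Derivation:
Executing turtle program step by step:
Start: pos=(0,0), heading=0, pen down
PU: pen up
REPEAT 5 [
  -- iteration 1/5 --
  BK 4: (0,0) -> (-4,0) [heading=0, move]
  FD 11: (-4,0) -> (7,0) [heading=0, move]
  FD 7: (7,0) -> (14,0) [heading=0, move]
  RT 47: heading 0 -> 313
  -- iteration 2/5 --
  BK 4: (14,0) -> (11.272,2.925) [heading=313, move]
  FD 11: (11.272,2.925) -> (18.774,-5.119) [heading=313, move]
  FD 7: (18.774,-5.119) -> (23.548,-10.239) [heading=313, move]
  RT 47: heading 313 -> 266
  -- iteration 3/5 --
  BK 4: (23.548,-10.239) -> (23.827,-6.249) [heading=266, move]
  FD 11: (23.827,-6.249) -> (23.06,-17.222) [heading=266, move]
  FD 7: (23.06,-17.222) -> (22.571,-24.205) [heading=266, move]
  RT 47: heading 266 -> 219
  -- iteration 4/5 --
  BK 4: (22.571,-24.205) -> (25.68,-21.688) [heading=219, move]
  FD 11: (25.68,-21.688) -> (17.131,-28.61) [heading=219, move]
  FD 7: (17.131,-28.61) -> (11.691,-33.015) [heading=219, move]
  RT 47: heading 219 -> 172
  -- iteration 5/5 --
  BK 4: (11.691,-33.015) -> (15.652,-33.572) [heading=172, move]
  FD 11: (15.652,-33.572) -> (4.759,-32.041) [heading=172, move]
  FD 7: (4.759,-32.041) -> (-2.172,-31.067) [heading=172, move]
  RT 47: heading 172 -> 125
]
LT 135: heading 125 -> 260
Final: pos=(-2.172,-31.067), heading=260, 0 segment(s) drawn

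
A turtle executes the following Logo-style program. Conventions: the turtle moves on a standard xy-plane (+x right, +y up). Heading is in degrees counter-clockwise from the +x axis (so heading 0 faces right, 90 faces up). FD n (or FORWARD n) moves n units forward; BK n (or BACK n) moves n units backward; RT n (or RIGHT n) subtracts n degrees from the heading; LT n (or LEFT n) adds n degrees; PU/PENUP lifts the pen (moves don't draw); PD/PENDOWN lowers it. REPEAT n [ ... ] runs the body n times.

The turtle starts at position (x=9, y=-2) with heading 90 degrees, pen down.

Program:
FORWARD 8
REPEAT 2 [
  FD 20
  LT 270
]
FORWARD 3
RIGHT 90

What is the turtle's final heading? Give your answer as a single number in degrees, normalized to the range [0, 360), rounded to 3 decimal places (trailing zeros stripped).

Executing turtle program step by step:
Start: pos=(9,-2), heading=90, pen down
FD 8: (9,-2) -> (9,6) [heading=90, draw]
REPEAT 2 [
  -- iteration 1/2 --
  FD 20: (9,6) -> (9,26) [heading=90, draw]
  LT 270: heading 90 -> 0
  -- iteration 2/2 --
  FD 20: (9,26) -> (29,26) [heading=0, draw]
  LT 270: heading 0 -> 270
]
FD 3: (29,26) -> (29,23) [heading=270, draw]
RT 90: heading 270 -> 180
Final: pos=(29,23), heading=180, 4 segment(s) drawn

Answer: 180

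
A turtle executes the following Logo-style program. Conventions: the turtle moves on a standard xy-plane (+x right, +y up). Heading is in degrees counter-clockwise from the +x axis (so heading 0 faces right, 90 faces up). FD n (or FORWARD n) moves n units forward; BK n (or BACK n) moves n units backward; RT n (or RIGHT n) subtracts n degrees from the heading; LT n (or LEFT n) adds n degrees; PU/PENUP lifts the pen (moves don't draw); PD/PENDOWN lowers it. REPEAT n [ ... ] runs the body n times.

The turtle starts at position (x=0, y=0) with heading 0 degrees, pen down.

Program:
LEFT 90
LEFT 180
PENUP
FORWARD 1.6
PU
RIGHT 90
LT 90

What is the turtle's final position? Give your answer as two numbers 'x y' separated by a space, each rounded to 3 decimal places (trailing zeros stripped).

Executing turtle program step by step:
Start: pos=(0,0), heading=0, pen down
LT 90: heading 0 -> 90
LT 180: heading 90 -> 270
PU: pen up
FD 1.6: (0,0) -> (0,-1.6) [heading=270, move]
PU: pen up
RT 90: heading 270 -> 180
LT 90: heading 180 -> 270
Final: pos=(0,-1.6), heading=270, 0 segment(s) drawn

Answer: 0 -1.6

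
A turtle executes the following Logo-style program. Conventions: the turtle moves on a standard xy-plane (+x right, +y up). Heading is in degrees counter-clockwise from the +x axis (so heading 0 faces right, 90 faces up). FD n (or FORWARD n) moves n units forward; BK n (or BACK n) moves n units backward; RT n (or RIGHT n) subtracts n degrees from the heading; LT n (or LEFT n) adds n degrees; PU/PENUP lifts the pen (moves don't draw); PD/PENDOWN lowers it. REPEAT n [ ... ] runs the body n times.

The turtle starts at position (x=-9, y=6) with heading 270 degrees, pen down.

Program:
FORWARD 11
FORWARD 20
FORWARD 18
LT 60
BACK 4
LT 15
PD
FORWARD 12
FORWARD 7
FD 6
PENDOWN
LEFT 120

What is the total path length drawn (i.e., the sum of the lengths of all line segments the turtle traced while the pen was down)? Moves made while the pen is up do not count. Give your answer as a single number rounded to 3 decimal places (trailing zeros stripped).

Answer: 78

Derivation:
Executing turtle program step by step:
Start: pos=(-9,6), heading=270, pen down
FD 11: (-9,6) -> (-9,-5) [heading=270, draw]
FD 20: (-9,-5) -> (-9,-25) [heading=270, draw]
FD 18: (-9,-25) -> (-9,-43) [heading=270, draw]
LT 60: heading 270 -> 330
BK 4: (-9,-43) -> (-12.464,-41) [heading=330, draw]
LT 15: heading 330 -> 345
PD: pen down
FD 12: (-12.464,-41) -> (-0.873,-44.106) [heading=345, draw]
FD 7: (-0.873,-44.106) -> (5.888,-45.918) [heading=345, draw]
FD 6: (5.888,-45.918) -> (11.684,-47.47) [heading=345, draw]
PD: pen down
LT 120: heading 345 -> 105
Final: pos=(11.684,-47.47), heading=105, 7 segment(s) drawn

Segment lengths:
  seg 1: (-9,6) -> (-9,-5), length = 11
  seg 2: (-9,-5) -> (-9,-25), length = 20
  seg 3: (-9,-25) -> (-9,-43), length = 18
  seg 4: (-9,-43) -> (-12.464,-41), length = 4
  seg 5: (-12.464,-41) -> (-0.873,-44.106), length = 12
  seg 6: (-0.873,-44.106) -> (5.888,-45.918), length = 7
  seg 7: (5.888,-45.918) -> (11.684,-47.47), length = 6
Total = 78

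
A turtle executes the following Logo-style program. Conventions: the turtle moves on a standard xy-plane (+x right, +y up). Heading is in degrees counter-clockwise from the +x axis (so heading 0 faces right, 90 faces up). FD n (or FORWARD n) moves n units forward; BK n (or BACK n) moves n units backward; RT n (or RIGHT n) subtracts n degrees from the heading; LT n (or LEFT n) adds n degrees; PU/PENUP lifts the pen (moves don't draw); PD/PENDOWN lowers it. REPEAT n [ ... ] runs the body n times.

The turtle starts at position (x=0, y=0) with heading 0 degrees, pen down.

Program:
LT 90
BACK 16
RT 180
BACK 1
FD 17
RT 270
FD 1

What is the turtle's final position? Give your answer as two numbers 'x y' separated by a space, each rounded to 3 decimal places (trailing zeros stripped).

Answer: 1 -32

Derivation:
Executing turtle program step by step:
Start: pos=(0,0), heading=0, pen down
LT 90: heading 0 -> 90
BK 16: (0,0) -> (0,-16) [heading=90, draw]
RT 180: heading 90 -> 270
BK 1: (0,-16) -> (0,-15) [heading=270, draw]
FD 17: (0,-15) -> (0,-32) [heading=270, draw]
RT 270: heading 270 -> 0
FD 1: (0,-32) -> (1,-32) [heading=0, draw]
Final: pos=(1,-32), heading=0, 4 segment(s) drawn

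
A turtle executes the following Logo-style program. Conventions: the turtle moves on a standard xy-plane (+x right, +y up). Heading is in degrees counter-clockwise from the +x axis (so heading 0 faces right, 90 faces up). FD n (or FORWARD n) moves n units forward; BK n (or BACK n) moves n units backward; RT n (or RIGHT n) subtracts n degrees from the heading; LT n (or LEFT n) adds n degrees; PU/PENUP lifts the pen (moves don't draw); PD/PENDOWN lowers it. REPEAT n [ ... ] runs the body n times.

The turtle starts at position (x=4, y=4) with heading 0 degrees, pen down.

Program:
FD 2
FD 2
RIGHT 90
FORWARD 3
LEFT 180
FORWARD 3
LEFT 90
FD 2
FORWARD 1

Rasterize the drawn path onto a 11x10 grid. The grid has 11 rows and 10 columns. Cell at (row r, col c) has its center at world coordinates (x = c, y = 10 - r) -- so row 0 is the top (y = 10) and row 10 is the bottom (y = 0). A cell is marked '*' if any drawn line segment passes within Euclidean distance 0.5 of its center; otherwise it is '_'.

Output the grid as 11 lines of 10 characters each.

Answer: __________
__________
__________
__________
__________
__________
____*****_
________*_
________*_
________*_
__________

Derivation:
Segment 0: (4,4) -> (6,4)
Segment 1: (6,4) -> (8,4)
Segment 2: (8,4) -> (8,1)
Segment 3: (8,1) -> (8,4)
Segment 4: (8,4) -> (6,4)
Segment 5: (6,4) -> (5,4)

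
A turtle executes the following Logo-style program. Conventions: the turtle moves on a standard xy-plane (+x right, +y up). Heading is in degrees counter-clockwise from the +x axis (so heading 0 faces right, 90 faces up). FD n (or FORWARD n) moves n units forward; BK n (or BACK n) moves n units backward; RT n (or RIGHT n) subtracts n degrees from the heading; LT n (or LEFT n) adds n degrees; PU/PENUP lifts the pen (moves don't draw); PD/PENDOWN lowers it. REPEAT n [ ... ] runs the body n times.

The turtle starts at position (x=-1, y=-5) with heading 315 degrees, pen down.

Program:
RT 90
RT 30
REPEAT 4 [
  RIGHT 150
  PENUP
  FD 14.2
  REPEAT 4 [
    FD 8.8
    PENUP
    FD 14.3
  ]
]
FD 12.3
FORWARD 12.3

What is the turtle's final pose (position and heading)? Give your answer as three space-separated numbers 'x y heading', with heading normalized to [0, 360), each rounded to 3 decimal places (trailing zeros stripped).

Executing turtle program step by step:
Start: pos=(-1,-5), heading=315, pen down
RT 90: heading 315 -> 225
RT 30: heading 225 -> 195
REPEAT 4 [
  -- iteration 1/4 --
  RT 150: heading 195 -> 45
  PU: pen up
  FD 14.2: (-1,-5) -> (9.041,5.041) [heading=45, move]
  REPEAT 4 [
    -- iteration 1/4 --
    FD 8.8: (9.041,5.041) -> (15.263,11.263) [heading=45, move]
    PU: pen up
    FD 14.3: (15.263,11.263) -> (25.375,21.375) [heading=45, move]
    -- iteration 2/4 --
    FD 8.8: (25.375,21.375) -> (31.598,27.598) [heading=45, move]
    PU: pen up
    FD 14.3: (31.598,27.598) -> (41.709,37.709) [heading=45, move]
    -- iteration 3/4 --
    FD 8.8: (41.709,37.709) -> (47.932,43.932) [heading=45, move]
    PU: pen up
    FD 14.3: (47.932,43.932) -> (58.043,54.043) [heading=45, move]
    -- iteration 4/4 --
    FD 8.8: (58.043,54.043) -> (64.266,60.266) [heading=45, move]
    PU: pen up
    FD 14.3: (64.266,60.266) -> (74.378,70.378) [heading=45, move]
  ]
  -- iteration 2/4 --
  RT 150: heading 45 -> 255
  PU: pen up
  FD 14.2: (74.378,70.378) -> (70.702,56.661) [heading=255, move]
  REPEAT 4 [
    -- iteration 1/4 --
    FD 8.8: (70.702,56.661) -> (68.425,48.161) [heading=255, move]
    PU: pen up
    FD 14.3: (68.425,48.161) -> (64.724,34.349) [heading=255, move]
    -- iteration 2/4 --
    FD 8.8: (64.724,34.349) -> (62.446,25.848) [heading=255, move]
    PU: pen up
    FD 14.3: (62.446,25.848) -> (58.745,12.036) [heading=255, move]
    -- iteration 3/4 --
    FD 8.8: (58.745,12.036) -> (56.467,3.536) [heading=255, move]
    PU: pen up
    FD 14.3: (56.467,3.536) -> (52.766,-10.277) [heading=255, move]
    -- iteration 4/4 --
    FD 8.8: (52.766,-10.277) -> (50.489,-18.777) [heading=255, move]
    PU: pen up
    FD 14.3: (50.489,-18.777) -> (46.787,-32.59) [heading=255, move]
  ]
  -- iteration 3/4 --
  RT 150: heading 255 -> 105
  PU: pen up
  FD 14.2: (46.787,-32.59) -> (43.112,-18.874) [heading=105, move]
  REPEAT 4 [
    -- iteration 1/4 --
    FD 8.8: (43.112,-18.874) -> (40.835,-10.374) [heading=105, move]
    PU: pen up
    FD 14.3: (40.835,-10.374) -> (37.134,3.439) [heading=105, move]
    -- iteration 2/4 --
    FD 8.8: (37.134,3.439) -> (34.856,11.939) [heading=105, move]
    PU: pen up
    FD 14.3: (34.856,11.939) -> (31.155,25.752) [heading=105, move]
    -- iteration 3/4 --
    FD 8.8: (31.155,25.752) -> (28.877,34.252) [heading=105, move]
    PU: pen up
    FD 14.3: (28.877,34.252) -> (25.176,48.065) [heading=105, move]
    -- iteration 4/4 --
    FD 8.8: (25.176,48.065) -> (22.898,56.565) [heading=105, move]
    PU: pen up
    FD 14.3: (22.898,56.565) -> (19.197,70.378) [heading=105, move]
  ]
  -- iteration 4/4 --
  RT 150: heading 105 -> 315
  PU: pen up
  FD 14.2: (19.197,70.378) -> (29.238,60.337) [heading=315, move]
  REPEAT 4 [
    -- iteration 1/4 --
    FD 8.8: (29.238,60.337) -> (35.461,54.114) [heading=315, move]
    PU: pen up
    FD 14.3: (35.461,54.114) -> (45.572,44.002) [heading=315, move]
    -- iteration 2/4 --
    FD 8.8: (45.572,44.002) -> (51.795,37.78) [heading=315, move]
    PU: pen up
    FD 14.3: (51.795,37.78) -> (61.907,27.668) [heading=315, move]
    -- iteration 3/4 --
    FD 8.8: (61.907,27.668) -> (68.129,21.446) [heading=315, move]
    PU: pen up
    FD 14.3: (68.129,21.446) -> (78.241,11.334) [heading=315, move]
    -- iteration 4/4 --
    FD 8.8: (78.241,11.334) -> (84.463,5.112) [heading=315, move]
    PU: pen up
    FD 14.3: (84.463,5.112) -> (94.575,-5) [heading=315, move]
  ]
]
FD 12.3: (94.575,-5) -> (103.272,-13.697) [heading=315, move]
FD 12.3: (103.272,-13.697) -> (111.97,-22.395) [heading=315, move]
Final: pos=(111.97,-22.395), heading=315, 0 segment(s) drawn

Answer: 111.97 -22.395 315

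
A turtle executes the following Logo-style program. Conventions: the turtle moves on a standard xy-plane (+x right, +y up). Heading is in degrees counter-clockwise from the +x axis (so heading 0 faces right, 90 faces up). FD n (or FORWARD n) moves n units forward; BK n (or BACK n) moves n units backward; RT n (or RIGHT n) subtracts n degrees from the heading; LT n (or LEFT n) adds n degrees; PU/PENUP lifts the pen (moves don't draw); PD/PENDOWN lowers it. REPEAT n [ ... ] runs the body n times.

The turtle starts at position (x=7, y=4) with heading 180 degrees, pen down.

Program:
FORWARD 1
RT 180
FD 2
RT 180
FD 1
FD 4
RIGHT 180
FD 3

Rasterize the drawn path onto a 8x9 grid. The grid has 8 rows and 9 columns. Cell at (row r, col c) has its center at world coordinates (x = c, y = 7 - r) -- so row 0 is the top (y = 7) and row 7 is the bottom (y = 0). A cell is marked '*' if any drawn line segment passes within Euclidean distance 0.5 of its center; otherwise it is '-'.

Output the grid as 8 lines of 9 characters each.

Answer: ---------
---------
---------
---******
---------
---------
---------
---------

Derivation:
Segment 0: (7,4) -> (6,4)
Segment 1: (6,4) -> (8,4)
Segment 2: (8,4) -> (7,4)
Segment 3: (7,4) -> (3,4)
Segment 4: (3,4) -> (6,4)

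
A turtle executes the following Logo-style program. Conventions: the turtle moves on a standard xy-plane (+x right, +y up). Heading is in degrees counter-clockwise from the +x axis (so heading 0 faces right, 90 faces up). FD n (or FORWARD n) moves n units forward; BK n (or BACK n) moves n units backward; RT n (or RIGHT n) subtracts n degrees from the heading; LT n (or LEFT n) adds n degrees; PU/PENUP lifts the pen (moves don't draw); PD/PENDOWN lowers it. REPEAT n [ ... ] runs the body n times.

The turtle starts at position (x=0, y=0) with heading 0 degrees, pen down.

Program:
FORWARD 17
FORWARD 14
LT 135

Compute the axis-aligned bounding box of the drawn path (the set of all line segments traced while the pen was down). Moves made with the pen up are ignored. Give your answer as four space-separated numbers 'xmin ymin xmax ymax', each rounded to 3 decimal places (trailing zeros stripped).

Executing turtle program step by step:
Start: pos=(0,0), heading=0, pen down
FD 17: (0,0) -> (17,0) [heading=0, draw]
FD 14: (17,0) -> (31,0) [heading=0, draw]
LT 135: heading 0 -> 135
Final: pos=(31,0), heading=135, 2 segment(s) drawn

Segment endpoints: x in {0, 17, 31}, y in {0}
xmin=0, ymin=0, xmax=31, ymax=0

Answer: 0 0 31 0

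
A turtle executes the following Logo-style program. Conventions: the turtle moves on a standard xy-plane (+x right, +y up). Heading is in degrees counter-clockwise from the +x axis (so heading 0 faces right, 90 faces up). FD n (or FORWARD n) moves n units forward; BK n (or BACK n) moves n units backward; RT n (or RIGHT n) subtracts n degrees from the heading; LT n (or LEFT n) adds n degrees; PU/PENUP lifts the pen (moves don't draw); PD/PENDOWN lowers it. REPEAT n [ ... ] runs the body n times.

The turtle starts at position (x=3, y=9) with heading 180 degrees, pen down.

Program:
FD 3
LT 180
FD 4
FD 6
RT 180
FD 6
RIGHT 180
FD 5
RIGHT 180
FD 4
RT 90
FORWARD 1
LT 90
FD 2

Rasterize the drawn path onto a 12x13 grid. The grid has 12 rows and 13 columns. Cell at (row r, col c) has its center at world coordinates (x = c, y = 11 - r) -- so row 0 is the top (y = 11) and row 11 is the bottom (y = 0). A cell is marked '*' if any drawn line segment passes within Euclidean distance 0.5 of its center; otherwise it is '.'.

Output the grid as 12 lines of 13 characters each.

Answer: .............
...***.......
***********..
.............
.............
.............
.............
.............
.............
.............
.............
.............

Derivation:
Segment 0: (3,9) -> (0,9)
Segment 1: (0,9) -> (4,9)
Segment 2: (4,9) -> (10,9)
Segment 3: (10,9) -> (4,9)
Segment 4: (4,9) -> (9,9)
Segment 5: (9,9) -> (5,9)
Segment 6: (5,9) -> (5,10)
Segment 7: (5,10) -> (3,10)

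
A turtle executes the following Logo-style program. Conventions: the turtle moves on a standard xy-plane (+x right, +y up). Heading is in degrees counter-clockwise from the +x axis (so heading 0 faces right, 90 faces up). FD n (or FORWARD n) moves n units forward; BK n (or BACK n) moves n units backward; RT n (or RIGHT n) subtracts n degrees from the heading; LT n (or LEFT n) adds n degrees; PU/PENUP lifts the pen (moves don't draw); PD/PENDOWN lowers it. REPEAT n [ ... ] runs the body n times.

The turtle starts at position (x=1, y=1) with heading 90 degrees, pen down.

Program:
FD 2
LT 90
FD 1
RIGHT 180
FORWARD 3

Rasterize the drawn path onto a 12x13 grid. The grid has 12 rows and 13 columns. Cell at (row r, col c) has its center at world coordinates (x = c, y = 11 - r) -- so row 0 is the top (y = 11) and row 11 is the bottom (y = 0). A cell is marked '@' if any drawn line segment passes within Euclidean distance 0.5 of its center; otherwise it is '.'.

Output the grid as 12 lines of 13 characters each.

Answer: .............
.............
.............
.............
.............
.............
.............
.............
@@@@.........
.@...........
.@...........
.............

Derivation:
Segment 0: (1,1) -> (1,3)
Segment 1: (1,3) -> (0,3)
Segment 2: (0,3) -> (3,3)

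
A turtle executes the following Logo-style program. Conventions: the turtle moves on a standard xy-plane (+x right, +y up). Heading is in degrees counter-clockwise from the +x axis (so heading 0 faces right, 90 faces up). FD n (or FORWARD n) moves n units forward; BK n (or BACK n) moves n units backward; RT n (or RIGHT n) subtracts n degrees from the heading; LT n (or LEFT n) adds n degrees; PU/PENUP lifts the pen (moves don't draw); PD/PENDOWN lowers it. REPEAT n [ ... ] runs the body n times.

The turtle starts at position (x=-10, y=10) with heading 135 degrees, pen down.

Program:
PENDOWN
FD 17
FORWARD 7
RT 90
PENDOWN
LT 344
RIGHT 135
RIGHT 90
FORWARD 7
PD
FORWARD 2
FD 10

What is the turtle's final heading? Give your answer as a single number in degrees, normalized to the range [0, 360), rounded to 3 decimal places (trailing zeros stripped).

Answer: 164

Derivation:
Executing turtle program step by step:
Start: pos=(-10,10), heading=135, pen down
PD: pen down
FD 17: (-10,10) -> (-22.021,22.021) [heading=135, draw]
FD 7: (-22.021,22.021) -> (-26.971,26.971) [heading=135, draw]
RT 90: heading 135 -> 45
PD: pen down
LT 344: heading 45 -> 29
RT 135: heading 29 -> 254
RT 90: heading 254 -> 164
FD 7: (-26.971,26.971) -> (-33.699,28.9) [heading=164, draw]
PD: pen down
FD 2: (-33.699,28.9) -> (-35.622,29.451) [heading=164, draw]
FD 10: (-35.622,29.451) -> (-45.235,32.208) [heading=164, draw]
Final: pos=(-45.235,32.208), heading=164, 5 segment(s) drawn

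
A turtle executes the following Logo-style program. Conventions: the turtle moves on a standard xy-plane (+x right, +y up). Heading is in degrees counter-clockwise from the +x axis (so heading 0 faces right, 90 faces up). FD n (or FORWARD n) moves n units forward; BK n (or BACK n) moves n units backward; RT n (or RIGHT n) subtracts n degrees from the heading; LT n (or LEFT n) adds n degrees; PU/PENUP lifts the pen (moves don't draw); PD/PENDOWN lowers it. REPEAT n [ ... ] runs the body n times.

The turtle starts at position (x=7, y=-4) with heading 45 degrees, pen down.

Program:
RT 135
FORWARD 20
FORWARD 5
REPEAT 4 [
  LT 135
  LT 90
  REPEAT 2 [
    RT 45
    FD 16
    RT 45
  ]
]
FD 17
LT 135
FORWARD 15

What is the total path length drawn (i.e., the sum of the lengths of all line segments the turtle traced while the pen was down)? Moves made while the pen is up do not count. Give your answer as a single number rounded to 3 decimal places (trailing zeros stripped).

Executing turtle program step by step:
Start: pos=(7,-4), heading=45, pen down
RT 135: heading 45 -> 270
FD 20: (7,-4) -> (7,-24) [heading=270, draw]
FD 5: (7,-24) -> (7,-29) [heading=270, draw]
REPEAT 4 [
  -- iteration 1/4 --
  LT 135: heading 270 -> 45
  LT 90: heading 45 -> 135
  REPEAT 2 [
    -- iteration 1/2 --
    RT 45: heading 135 -> 90
    FD 16: (7,-29) -> (7,-13) [heading=90, draw]
    RT 45: heading 90 -> 45
    -- iteration 2/2 --
    RT 45: heading 45 -> 0
    FD 16: (7,-13) -> (23,-13) [heading=0, draw]
    RT 45: heading 0 -> 315
  ]
  -- iteration 2/4 --
  LT 135: heading 315 -> 90
  LT 90: heading 90 -> 180
  REPEAT 2 [
    -- iteration 1/2 --
    RT 45: heading 180 -> 135
    FD 16: (23,-13) -> (11.686,-1.686) [heading=135, draw]
    RT 45: heading 135 -> 90
    -- iteration 2/2 --
    RT 45: heading 90 -> 45
    FD 16: (11.686,-1.686) -> (23,9.627) [heading=45, draw]
    RT 45: heading 45 -> 0
  ]
  -- iteration 3/4 --
  LT 135: heading 0 -> 135
  LT 90: heading 135 -> 225
  REPEAT 2 [
    -- iteration 1/2 --
    RT 45: heading 225 -> 180
    FD 16: (23,9.627) -> (7,9.627) [heading=180, draw]
    RT 45: heading 180 -> 135
    -- iteration 2/2 --
    RT 45: heading 135 -> 90
    FD 16: (7,9.627) -> (7,25.627) [heading=90, draw]
    RT 45: heading 90 -> 45
  ]
  -- iteration 4/4 --
  LT 135: heading 45 -> 180
  LT 90: heading 180 -> 270
  REPEAT 2 [
    -- iteration 1/2 --
    RT 45: heading 270 -> 225
    FD 16: (7,25.627) -> (-4.314,14.314) [heading=225, draw]
    RT 45: heading 225 -> 180
    -- iteration 2/2 --
    RT 45: heading 180 -> 135
    FD 16: (-4.314,14.314) -> (-15.627,25.627) [heading=135, draw]
    RT 45: heading 135 -> 90
  ]
]
FD 17: (-15.627,25.627) -> (-15.627,42.627) [heading=90, draw]
LT 135: heading 90 -> 225
FD 15: (-15.627,42.627) -> (-26.234,32.021) [heading=225, draw]
Final: pos=(-26.234,32.021), heading=225, 12 segment(s) drawn

Segment lengths:
  seg 1: (7,-4) -> (7,-24), length = 20
  seg 2: (7,-24) -> (7,-29), length = 5
  seg 3: (7,-29) -> (7,-13), length = 16
  seg 4: (7,-13) -> (23,-13), length = 16
  seg 5: (23,-13) -> (11.686,-1.686), length = 16
  seg 6: (11.686,-1.686) -> (23,9.627), length = 16
  seg 7: (23,9.627) -> (7,9.627), length = 16
  seg 8: (7,9.627) -> (7,25.627), length = 16
  seg 9: (7,25.627) -> (-4.314,14.314), length = 16
  seg 10: (-4.314,14.314) -> (-15.627,25.627), length = 16
  seg 11: (-15.627,25.627) -> (-15.627,42.627), length = 17
  seg 12: (-15.627,42.627) -> (-26.234,32.021), length = 15
Total = 185

Answer: 185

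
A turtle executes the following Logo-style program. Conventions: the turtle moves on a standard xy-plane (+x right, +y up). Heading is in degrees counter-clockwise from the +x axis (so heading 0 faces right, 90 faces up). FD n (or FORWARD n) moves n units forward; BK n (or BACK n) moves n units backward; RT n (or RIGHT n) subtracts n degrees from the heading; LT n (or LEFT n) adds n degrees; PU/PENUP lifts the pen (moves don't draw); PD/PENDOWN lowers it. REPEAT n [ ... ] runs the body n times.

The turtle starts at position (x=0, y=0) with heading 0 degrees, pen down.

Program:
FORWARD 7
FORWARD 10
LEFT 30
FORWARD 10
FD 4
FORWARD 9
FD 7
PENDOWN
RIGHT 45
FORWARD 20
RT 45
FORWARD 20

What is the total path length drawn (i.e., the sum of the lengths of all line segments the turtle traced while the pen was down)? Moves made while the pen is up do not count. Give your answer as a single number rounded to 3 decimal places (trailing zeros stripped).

Executing turtle program step by step:
Start: pos=(0,0), heading=0, pen down
FD 7: (0,0) -> (7,0) [heading=0, draw]
FD 10: (7,0) -> (17,0) [heading=0, draw]
LT 30: heading 0 -> 30
FD 10: (17,0) -> (25.66,5) [heading=30, draw]
FD 4: (25.66,5) -> (29.124,7) [heading=30, draw]
FD 9: (29.124,7) -> (36.919,11.5) [heading=30, draw]
FD 7: (36.919,11.5) -> (42.981,15) [heading=30, draw]
PD: pen down
RT 45: heading 30 -> 345
FD 20: (42.981,15) -> (62.299,9.824) [heading=345, draw]
RT 45: heading 345 -> 300
FD 20: (62.299,9.824) -> (72.299,-7.497) [heading=300, draw]
Final: pos=(72.299,-7.497), heading=300, 8 segment(s) drawn

Segment lengths:
  seg 1: (0,0) -> (7,0), length = 7
  seg 2: (7,0) -> (17,0), length = 10
  seg 3: (17,0) -> (25.66,5), length = 10
  seg 4: (25.66,5) -> (29.124,7), length = 4
  seg 5: (29.124,7) -> (36.919,11.5), length = 9
  seg 6: (36.919,11.5) -> (42.981,15), length = 7
  seg 7: (42.981,15) -> (62.299,9.824), length = 20
  seg 8: (62.299,9.824) -> (72.299,-7.497), length = 20
Total = 87

Answer: 87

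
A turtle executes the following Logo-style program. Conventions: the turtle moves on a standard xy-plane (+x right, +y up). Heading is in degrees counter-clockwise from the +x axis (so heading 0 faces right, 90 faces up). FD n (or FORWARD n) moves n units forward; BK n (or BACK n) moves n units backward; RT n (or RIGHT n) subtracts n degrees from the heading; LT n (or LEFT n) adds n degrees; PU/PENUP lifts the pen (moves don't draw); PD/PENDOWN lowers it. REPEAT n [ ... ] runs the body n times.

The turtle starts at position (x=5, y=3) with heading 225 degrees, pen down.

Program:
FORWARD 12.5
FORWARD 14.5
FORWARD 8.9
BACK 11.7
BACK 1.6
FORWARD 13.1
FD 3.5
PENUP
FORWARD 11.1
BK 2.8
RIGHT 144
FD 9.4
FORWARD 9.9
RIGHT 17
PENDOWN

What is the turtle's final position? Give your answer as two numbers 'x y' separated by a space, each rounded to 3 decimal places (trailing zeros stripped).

Answer: -25.568 -11.525

Derivation:
Executing turtle program step by step:
Start: pos=(5,3), heading=225, pen down
FD 12.5: (5,3) -> (-3.839,-5.839) [heading=225, draw]
FD 14.5: (-3.839,-5.839) -> (-14.092,-16.092) [heading=225, draw]
FD 8.9: (-14.092,-16.092) -> (-20.385,-22.385) [heading=225, draw]
BK 11.7: (-20.385,-22.385) -> (-12.112,-14.112) [heading=225, draw]
BK 1.6: (-12.112,-14.112) -> (-10.981,-12.981) [heading=225, draw]
FD 13.1: (-10.981,-12.981) -> (-20.244,-22.244) [heading=225, draw]
FD 3.5: (-20.244,-22.244) -> (-22.719,-24.719) [heading=225, draw]
PU: pen up
FD 11.1: (-22.719,-24.719) -> (-30.567,-32.567) [heading=225, move]
BK 2.8: (-30.567,-32.567) -> (-28.588,-30.588) [heading=225, move]
RT 144: heading 225 -> 81
FD 9.4: (-28.588,-30.588) -> (-27.117,-21.303) [heading=81, move]
FD 9.9: (-27.117,-21.303) -> (-25.568,-11.525) [heading=81, move]
RT 17: heading 81 -> 64
PD: pen down
Final: pos=(-25.568,-11.525), heading=64, 7 segment(s) drawn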